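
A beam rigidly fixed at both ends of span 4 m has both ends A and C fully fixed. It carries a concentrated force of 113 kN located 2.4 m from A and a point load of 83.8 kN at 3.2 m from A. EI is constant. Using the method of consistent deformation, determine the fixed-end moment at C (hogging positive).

M_C = 108 kN·m

Release both end moments; the primary structure is a simply-supported span AC with redundants M_A and M_C.
On the primary (simply-supported) span, the end slopes from the loading are:
  at A: point load 113 at a = 2.4: Pab(L + b)/(6LEI) = 101.2/EI
  at C: point load 113 at a = 2.4: Pab(L + a)/(6LEI) = 115.7/EI
  at A: point load 83.8 at a = 3.2: Pab(L + b)/(6LEI) = 42.91/EI
  at C: point load 83.8 at a = 3.2: Pab(L + a)/(6LEI) = 64.36/EI
  θ_A0 = 144.2/EI,  θ_C0 = 180.1/EI
Flexibility coefficients: a unit moment at one end gives L/(3EI) there and L/(6EI) at the far end, so f₁₁ = f₂₂ = 1.333/EI and f₁₂ = f₂₁ = 0.6667/EI.
Compatibility — zero rotation at each built-in end:
  1.333 M_A + 0.6667 M_C = 144.2
  0.6667 M_A + 1.333 M_C = 180.1
Solving the pair gives M_A = 54.12 kN·m and M_C = 108 kN·m (hogging).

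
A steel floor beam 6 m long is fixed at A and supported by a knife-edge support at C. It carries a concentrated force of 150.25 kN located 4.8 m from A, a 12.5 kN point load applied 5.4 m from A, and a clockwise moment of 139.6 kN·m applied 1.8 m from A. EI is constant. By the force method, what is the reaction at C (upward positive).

R_C = 134.2 kN

Release the roller at C. Primary structure: cantilever fixed at A.
Free-end deflection of the primary structure under the applied loading (downward +):
  point load 150.25 at a = 4.8: Pa²(3L − a)/(6EI) = 7616/EI
  point load 12.5 at a = 5.4: Pa²(3L − a)/(6EI) = 765.5/EI
  clockwise couple 139.6 at a = 1.8: M₀a(2L − a)/(2EI) = 1282/EI
  δ_0 = 9663/EI
Tip deflection under a unit load at C: L³/(3EI) = 72/EI.
Compatibility at C: δ_0 − R_C·δ_{CC} = 0, so R_C = 9663/72 = 134.2 kN.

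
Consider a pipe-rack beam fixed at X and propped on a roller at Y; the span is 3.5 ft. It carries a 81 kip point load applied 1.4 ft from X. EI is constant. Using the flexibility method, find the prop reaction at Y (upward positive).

R_Y = 16.85 kip

Take the reaction at Y as the redundant and release it; the primary structure is a cantilever fixed at X.
Primary-structure tip deflection at Y by superposition:
  point load 81 at a = 1.4: Pa²(3L − a)/(6EI) = 240.8/EI
Tip deflection under a unit load at Y: L³/(3EI) = 14.29/EI.
The prop prevents deflection at Y: R_Y = δ_0/δ_{YY} = 240.8/14.29 = 16.85 kip.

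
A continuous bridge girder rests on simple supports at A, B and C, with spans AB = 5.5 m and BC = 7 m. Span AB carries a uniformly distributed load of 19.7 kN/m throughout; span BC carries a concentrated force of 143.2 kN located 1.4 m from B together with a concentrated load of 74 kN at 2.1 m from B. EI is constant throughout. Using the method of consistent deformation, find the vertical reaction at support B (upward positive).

Take M_B as the redundant. Released structure: two simple spans AB and BC with a hinge at B.
End slopes at the hinge B, treating each span as simply supported:
  span AB: UDL 19.7: wL³/(24EI) = 136.6/EI
  span BC: point load 143.2 at a = 1.4: Pab(L + b)/(6LEI) = 336.8/EI
  span BC: point load 74 at a = 2.1: Pab(L + b)/(6LEI) = 215.7/EI
  relative rotation θ_0 = (136.6 + 552.6)/EI = 689.1/EI
A unit hogging moment at B produces rotation L₁/(3EI) + L₂/(3EI) = 4.167/EI.
Compatibility: M_B·(L₁+L₂)/(3EI) = θ_0, giving M_B = 165.4 kN·m (hogging).
Span AB, ΣM about A with M_B applied at B: R_B^{AB}·5.5 = 298 + 165.4, so R_B^{AB} = 84.25 kN and R_A = 108.3 − 84.25 = 24.1 kN.
Span BC, ΣM about C: R_B^{BC}·7 = 1165 + 165.4, so R_B^{BC} = 190 kN and R_C = 217.2 − 190 = 27.21 kN.
R_B = 84.25 + 190 = 274.2 kN.

R_B = 274.2 kN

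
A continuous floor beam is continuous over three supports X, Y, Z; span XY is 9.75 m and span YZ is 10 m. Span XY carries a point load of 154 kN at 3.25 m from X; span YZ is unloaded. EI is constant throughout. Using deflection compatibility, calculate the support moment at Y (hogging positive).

Release continuity at Y by inserting a hinge; the redundant is the internal moment M_Y. The primary structure is two simply-supported spans XY and YZ.
Discontinuity in slope at Y on the released structure — sum the simple-span end rotations:
  span XY: point load 154 at a = 3.25: Pab(L + a)/(6LEI) = 722.9/EI
  relative rotation θ_0 = (722.9 + 0)/EI = 722.9/EI
A unit hogging moment at Y produces rotation L₁/(3EI) + L₂/(3EI) = 6.583/EI.
Compatibility: M_Y·(L₁+L₂)/(3EI) = θ_0, giving M_Y = 109.8 kN·m (hogging).

M_Y = 109.8 kN·m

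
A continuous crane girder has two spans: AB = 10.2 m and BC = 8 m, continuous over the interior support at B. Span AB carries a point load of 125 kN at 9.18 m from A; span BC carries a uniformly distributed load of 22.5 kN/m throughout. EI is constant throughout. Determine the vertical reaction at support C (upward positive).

R_C = 72.47 kN

Insert a hinge at B; M_B is the redundant, and each span becomes simply supported.
Rotations at B on the released spans (each span's end-slope, ×1/EI):
  span AB: point load 125 at a = 9.18: Pab(L + a)/(6LEI) = 370.6/EI
  span BC: UDL 22.5: wL³/(24EI) = 480/EI
  relative rotation θ_0 = (370.6 + 480)/EI = 850.6/EI
A unit hogging moment at B produces rotation L₁/(3EI) + L₂/(3EI) = 6.067/EI.
Compatibility: M_B·(L₁+L₂)/(3EI) = θ_0, giving M_B = 140.2 kN·m (hogging).
Span BC, ΣM about C: R_B^{BC}·8 = 720 + 140.2, so R_B^{BC} = 107.5 kN and R_C = 180 − 107.5 = 72.47 kN.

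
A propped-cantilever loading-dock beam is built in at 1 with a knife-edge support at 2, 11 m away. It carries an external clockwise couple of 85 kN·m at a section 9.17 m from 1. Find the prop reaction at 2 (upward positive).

Take the reaction at 2 as the redundant and release it; the primary structure is a cantilever fixed at 1.
Downward deflection at the released point 2 due to the loads:
  clockwise couple 85 at a = 9.17: M₀a(2L − a)/(2EI) = 5000/EI
Tip deflection under a unit load at 2: L³/(3EI) = 443.7/EI.
The prop prevents deflection at 2: R_2 = δ_0/δ_{22} = 5000/443.7 = 11.27 kN.

R_2 = 11.27 kN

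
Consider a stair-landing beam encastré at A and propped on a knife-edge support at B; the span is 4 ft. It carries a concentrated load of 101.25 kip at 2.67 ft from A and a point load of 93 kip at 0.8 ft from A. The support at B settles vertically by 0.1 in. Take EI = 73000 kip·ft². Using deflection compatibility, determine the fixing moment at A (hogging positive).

Take the reaction at B as the redundant and release it; the primary structure is a cantilever fixed at A.
Deflection at B on the released cantilever, summing each load's contribution:
  point load 101.25 at a = 2.67: Pa²(3L − a)/(6EI) = 1122/EI
  point load 93 at a = 0.8: Pa²(3L − a)/(6EI) = 111.1/EI
  δ_0 = 1234/EI
Flexibility coefficient — unit upward force at B: δ_{BB} = L³/(3EI) = 21.33/EI.
With EI = 73000 kip·ft²: δ_0 = 0.016897 ft and δ_{BB} = 0.000292 ft/kip.
Compatibility — the beam at B must follow the support down by 0.008333 ft: δ_0 − R_B·δ_{BB} = 0.008333, so R_B = (0.016897 − 0.008333)/0.000292 = 29.3 kip.
Moment equilibrium about A: M_A = Σ(load moments about A) − R_B·L = 344.7 − 29.3×4 = 227.5 kip·ft.

M_A = 227.5 kip·ft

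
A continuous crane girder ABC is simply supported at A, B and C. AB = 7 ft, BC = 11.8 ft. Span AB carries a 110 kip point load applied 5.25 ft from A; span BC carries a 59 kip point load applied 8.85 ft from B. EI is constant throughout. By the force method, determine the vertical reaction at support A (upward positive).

Insert a hinge at B; M_B is the redundant, and each span becomes simply supported.
Rotations at B on the released spans (each span's end-slope, ×1/EI):
  span AB: point load 110 at a = 5.25: Pab(L + a)/(6LEI) = 294.8/EI
  span BC: point load 59 at a = 8.85: Pab(L + b)/(6LEI) = 320.9/EI
  relative rotation θ_0 = (294.8 + 320.9)/EI = 615.7/EI
A unit hogging moment at B produces rotation L₁/(3EI) + L₂/(3EI) = 6.267/EI.
Slope continuity at B: θ_0 = M_B·6.267/EI, so M_B = 615.7/6.267 = 98.25 kip·ft (hogging).
Span AB, ΣM about A with M_B applied at B: R_B^{AB}·7 = 577.5 + 98.25, so R_B^{AB} = 96.54 kip and R_A = 110 − 96.54 = 13.46 kip.

R_A = 13.46 kip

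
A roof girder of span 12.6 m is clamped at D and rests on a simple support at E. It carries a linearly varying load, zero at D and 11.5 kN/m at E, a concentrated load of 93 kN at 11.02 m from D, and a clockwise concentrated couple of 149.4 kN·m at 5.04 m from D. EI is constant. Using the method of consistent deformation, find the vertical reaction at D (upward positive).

R_D = 38.62 kN

Take the reaction at E as the redundant and release it; the primary structure is a cantilever fixed at D.
Free-end deflection of the primary structure under the applied loading (downward +):
  triangular load, peak 11.5 at the free end: 11w₀L⁴/(120EI) = 26570/EI
  point load 93 at a = 11.02: Pa²(3L − a)/(6EI) = 50409/EI
  clockwise couple 149.4 at a = 5.04: M₀a(2L − a)/(2EI) = 7590/EI
  δ_0 = 84569/EI
Tip deflection under a unit load at E: L³/(3EI) = 666.8/EI.
Compatibility at E: δ_0 − R_E·δ_{EE} = 0, so R_E = 84569/666.8 = 126.8 kN.
Vertical equilibrium: R_D = ΣP − R_E = 165.4 − 126.8 = 38.62 kN.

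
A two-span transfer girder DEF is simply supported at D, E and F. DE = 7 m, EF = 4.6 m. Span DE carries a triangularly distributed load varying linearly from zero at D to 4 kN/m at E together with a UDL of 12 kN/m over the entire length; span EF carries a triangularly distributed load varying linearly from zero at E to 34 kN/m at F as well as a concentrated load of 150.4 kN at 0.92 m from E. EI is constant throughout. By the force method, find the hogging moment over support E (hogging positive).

M_E = 108.4 kN·m

Take M_E as the redundant. Released structure: two simple spans DE and EF with a hinge at E.
End slopes at the hinge E, treating each span as simply supported:
  span DE: triangular load, peak 4: w₀L³/(45EI) = 30.49/EI
  span DE: UDL 12: wL³/(24EI) = 171.5/EI
  span EF: triangular load, peak 34: 7w₀L³/(360EI) = 64.35/EI
  span EF: point load 150.4 at a = 0.92: Pab(L + b)/(6LEI) = 152.8/EI
  relative rotation θ_0 = (202 + 217.1)/EI = 419.1/EI
A unit hogging moment at E produces rotation L₁/(3EI) + L₂/(3EI) = 3.867/EI.
Slope continuity at E: θ_0 = M_E·3.867/EI, so M_E = 419.1/3.867 = 108.4 kN·m (hogging).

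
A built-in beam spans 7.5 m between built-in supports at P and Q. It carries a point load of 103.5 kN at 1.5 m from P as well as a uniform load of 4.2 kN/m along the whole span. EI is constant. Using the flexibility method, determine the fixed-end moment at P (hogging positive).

Release both end moments; the primary structure is a simply-supported span PQ with redundants M_P and M_Q.
End rotations of the released simple span under the applied load (×1/EI):
  at P: point load 103.5 at a = 1.5: Pab(L + b)/(6LEI) = 279.4/EI
  at Q: point load 103.5 at a = 1.5: Pab(L + a)/(6LEI) = 186.3/EI
  at P: UDL 4.2: wL³/(24EI) = 73.83/EI
  at Q: UDL 4.2: wL³/(24EI) = 73.83/EI
  θ_P0 = 353.3/EI,  θ_Q0 = 260.1/EI
Flexibility coefficients: a unit moment at one end gives L/(3EI) there and L/(6EI) at the far end, so f₁₁ = f₂₂ = 2.5/EI and f₁₂ = f₂₁ = 1.25/EI.
Compatibility — zero rotation at each built-in end:
  2.5 M_P + 1.25 M_Q = 353.3
  1.25 M_P + 2.5 M_Q = 260.1
Solving the pair gives M_P = 119 kN·m and M_Q = 44.53 kN·m (hogging).

M_P = 119 kN·m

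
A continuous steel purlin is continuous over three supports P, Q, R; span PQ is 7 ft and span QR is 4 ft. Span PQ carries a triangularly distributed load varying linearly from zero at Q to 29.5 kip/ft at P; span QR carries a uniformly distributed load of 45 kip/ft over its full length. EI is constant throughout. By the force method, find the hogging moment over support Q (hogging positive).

Take M_Q as the redundant. Released structure: two simple spans PQ and QR with a hinge at Q.
Discontinuity in slope at Q on the released structure — sum the simple-span end rotations:
  span PQ: triangular load, peak 29.5: 7w₀L³/(360EI) = 196.7/EI
  span QR: UDL 45: wL³/(24EI) = 120/EI
  relative rotation θ_0 = (196.7 + 120)/EI = 316.7/EI
A unit hogging moment at Q produces rotation L₁/(3EI) + L₂/(3EI) = 3.667/EI.
Slope continuity at Q: θ_0 = M_Q·3.667/EI, so M_Q = 316.7/3.667 = 86.39 kip·ft (hogging).

M_Q = 86.39 kip·ft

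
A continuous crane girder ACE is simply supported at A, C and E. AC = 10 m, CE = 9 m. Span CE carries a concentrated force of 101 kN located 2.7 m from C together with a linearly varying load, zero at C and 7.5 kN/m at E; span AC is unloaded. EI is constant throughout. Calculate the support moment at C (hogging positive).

M_C = 93.64 kN·m

Insert a hinge at C; M_C is the redundant, and each span becomes simply supported.
End slopes at the hinge C, treating each span as simply supported:
  span CE: point load 101 at a = 2.7: Pab(L + b)/(6LEI) = 486.8/EI
  span CE: triangular load, peak 7.5: 7w₀L³/(360EI) = 106.3/EI
  relative rotation θ_0 = (0 + 593.1)/EI = 593.1/EI
A unit hogging moment at C produces rotation L₁/(3EI) + L₂/(3EI) = 6.333/EI.
Compatibility: M_C·(L₁+L₂)/(3EI) = θ_0, giving M_C = 93.64 kN·m (hogging).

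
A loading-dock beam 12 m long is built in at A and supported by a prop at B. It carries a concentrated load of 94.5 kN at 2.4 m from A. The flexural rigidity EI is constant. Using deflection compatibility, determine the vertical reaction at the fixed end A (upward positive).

Take the reaction at B as the redundant and release it; the primary structure is a cantilever fixed at A.
Deflection at B on the released cantilever, summing each load's contribution:
  point load 94.5 at a = 2.4: Pa²(3L − a)/(6EI) = 3048/EI
Tip deflection under a unit load at B: L³/(3EI) = 576/EI.
Compatibility at B: δ_0 − R_B·δ_{BB} = 0, so R_B = 3048/576 = 5.292 kN.
Vertical equilibrium: R_A = ΣP − R_B = 94.5 − 5.292 = 89.21 kN.

R_A = 89.21 kN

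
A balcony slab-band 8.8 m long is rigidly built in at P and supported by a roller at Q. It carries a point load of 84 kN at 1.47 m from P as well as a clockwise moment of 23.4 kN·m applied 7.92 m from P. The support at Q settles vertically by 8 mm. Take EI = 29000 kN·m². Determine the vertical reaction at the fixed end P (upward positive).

R_P = 77.75 kN

Release the roller at Q. Primary structure: cantilever fixed at P.
Free-end deflection of the primary structure under the applied loading (downward +):
  point load 84 at a = 1.47: Pa²(3L − a)/(6EI) = 754.2/EI
  clockwise couple 23.4 at a = 7.92: M₀a(2L − a)/(2EI) = 897/EI
  δ_0 = 1651/EI
Flexibility coefficient — unit upward force at Q: δ_{QQ} = L³/(3EI) = 227.2/EI.
With EI = 29000 kN·m²: δ_0 = 0.056937 m and δ_{QQ} = 0.007833 m/kN.
Compatibility — the beam at Q must follow the support down by 0.008 m: δ_0 − R_Q·δ_{QQ} = 0.008, so R_Q = (0.056937 − 0.008)/0.007833 = 6.248 kN.
Vertical equilibrium: R_P = ΣP − R_Q = 84 − 6.248 = 77.75 kN.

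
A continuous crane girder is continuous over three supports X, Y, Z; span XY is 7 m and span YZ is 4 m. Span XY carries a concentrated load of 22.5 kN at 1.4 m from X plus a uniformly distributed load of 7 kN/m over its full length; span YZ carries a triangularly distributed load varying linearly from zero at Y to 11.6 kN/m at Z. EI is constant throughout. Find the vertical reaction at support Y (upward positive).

R_Y = 52.78 kN

Release continuity at Y by inserting a hinge; the redundant is the internal moment M_Y. The primary structure is two simply-supported spans XY and YZ.
Rotations at Y on the released spans (each span's end-slope, ×1/EI):
  span XY: point load 22.5 at a = 1.4: Pab(L + a)/(6LEI) = 35.28/EI
  span XY: UDL 7: wL³/(24EI) = 100/EI
  span YZ: triangular load, peak 11.6: 7w₀L³/(360EI) = 14.44/EI
  relative rotation θ_0 = (135.3 + 14.44)/EI = 149.8/EI
A unit hogging moment at Y produces rotation L₁/(3EI) + L₂/(3EI) = 3.667/EI.
Compatibility: M_Y·(L₁+L₂)/(3EI) = θ_0, giving M_Y = 40.84 kN·m (hogging).
Span XY, ΣM about X with M_Y applied at Y: R_Y^{XY}·7 = 203 + 40.84, so R_Y^{XY} = 34.83 kN and R_X = 71.5 − 34.83 = 36.67 kN.
Span YZ, ΣM about Z: R_Y^{YZ}·4 = 30.93 + 40.84, so R_Y^{YZ} = 17.94 kN and R_Z = 23.2 − 17.94 = 5.256 kN.
R_Y = 34.83 + 17.94 = 52.78 kN.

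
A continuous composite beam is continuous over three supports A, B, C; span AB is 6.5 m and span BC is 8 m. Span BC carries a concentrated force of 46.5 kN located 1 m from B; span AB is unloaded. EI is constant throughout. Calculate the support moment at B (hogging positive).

M_B = 21.05 kN·m

Insert a hinge at B; M_B is the redundant, and each span becomes simply supported.
End slopes at the hinge B, treating each span as simply supported:
  span BC: point load 46.5 at a = 1: Pab(L + b)/(6LEI) = 101.7/EI
  relative rotation θ_0 = (0 + 101.7)/EI = 101.7/EI
A unit hogging moment at B produces rotation L₁/(3EI) + L₂/(3EI) = 4.833/EI.
Compatibility: M_B·(L₁+L₂)/(3EI) = θ_0, giving M_B = 21.05 kN·m (hogging).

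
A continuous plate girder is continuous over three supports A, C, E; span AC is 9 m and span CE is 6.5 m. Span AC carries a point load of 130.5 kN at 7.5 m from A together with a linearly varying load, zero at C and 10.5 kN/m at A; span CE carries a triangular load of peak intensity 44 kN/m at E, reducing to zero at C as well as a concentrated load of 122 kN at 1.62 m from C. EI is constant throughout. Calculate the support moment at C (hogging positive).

M_C = 215.6 kN·m

Insert a hinge at C; M_C is the redundant, and each span becomes simply supported.
End slopes at the hinge C, treating each span as simply supported:
  span AC: point load 130.5 at a = 7.5: Pab(L + a)/(6LEI) = 448.6/EI
  span AC: triangular load, peak 10.5: 7w₀L³/(360EI) = 148.8/EI
  span CE: triangular load, peak 44: 7w₀L³/(360EI) = 235/EI
  span CE: point load 122 at a = 1.62: Pab(L + b)/(6LEI) = 281.4/EI
  relative rotation θ_0 = (597.4 + 516.4)/EI = 1114/EI
A unit hogging moment at C produces rotation L₁/(3EI) + L₂/(3EI) = 5.167/EI.
Compatibility: M_C·(L₁+L₂)/(3EI) = θ_0, giving M_C = 215.6 kN·m (hogging).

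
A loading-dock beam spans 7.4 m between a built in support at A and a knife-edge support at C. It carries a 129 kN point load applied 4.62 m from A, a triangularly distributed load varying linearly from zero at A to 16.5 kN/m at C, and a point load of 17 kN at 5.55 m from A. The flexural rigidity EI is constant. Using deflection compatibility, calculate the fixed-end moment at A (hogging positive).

M_A = 221.5 kN·m

Release the roller at C. Primary structure: cantilever fixed at A.
Downward deflection at the released point C due to the loads:
  point load 129 at a = 4.62: Pa²(3L − a)/(6EI) = 8068/EI
  triangular load, peak 16.5 at the free end: 11w₀L⁴/(120EI) = 4535/EI
  point load 17 at a = 5.55: Pa²(3L − a)/(6EI) = 1453/EI
  δ_0 = 14056/EI
Flexibility coefficient — unit upward force at C: δ_{CC} = L³/(3EI) = 135.1/EI.
The prop prevents deflection at C: R_C = δ_0/δ_{CC} = 14056/135.1 = 104.1 kN.
Moment equilibrium about A: M_A = Σ(load moments about A) − R_C·L = 991.5 − 104.1×7.4 = 221.5 kN·m.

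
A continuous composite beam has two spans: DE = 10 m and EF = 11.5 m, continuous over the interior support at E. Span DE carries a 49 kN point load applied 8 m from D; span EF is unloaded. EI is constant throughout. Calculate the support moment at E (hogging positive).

M_E = 32.82 kN·m

Release continuity at E by inserting a hinge; the redundant is the internal moment M_E. The primary structure is two simply-supported spans DE and EF.
End slopes at the hinge E, treating each span as simply supported:
  span DE: point load 49 at a = 8: Pab(L + a)/(6LEI) = 235.2/EI
  relative rotation θ_0 = (235.2 + 0)/EI = 235.2/EI
A unit hogging moment at E produces rotation L₁/(3EI) + L₂/(3EI) = 7.167/EI.
Slope continuity at E: θ_0 = M_E·7.167/EI, so M_E = 235.2/7.167 = 32.82 kN·m (hogging).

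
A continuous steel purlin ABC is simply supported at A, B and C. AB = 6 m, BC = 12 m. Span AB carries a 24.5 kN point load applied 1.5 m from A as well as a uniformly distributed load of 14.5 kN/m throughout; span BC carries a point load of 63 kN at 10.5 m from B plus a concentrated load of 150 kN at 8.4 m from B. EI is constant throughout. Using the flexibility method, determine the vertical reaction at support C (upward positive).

Insert a hinge at B; M_B is the redundant, and each span becomes simply supported.
End slopes at the hinge B, treating each span as simply supported:
  span AB: point load 24.5 at a = 1.5: Pab(L + a)/(6LEI) = 34.45/EI
  span AB: UDL 14.5: wL³/(24EI) = 130.5/EI
  span BC: point load 63 at a = 10.5: Pab(L + b)/(6LEI) = 186/EI
  span BC: point load 150 at a = 8.4: Pab(L + b)/(6LEI) = 982.8/EI
  relative rotation θ_0 = (165 + 1169)/EI = 1334/EI
A unit hogging moment at B produces rotation L₁/(3EI) + L₂/(3EI) = 6/EI.
Slope continuity at B: θ_0 = M_B·6/EI, so M_B = 1334/6 = 222.3 kN·m (hogging).
Span BC, ΣM about C: R_B^{BC}·12 = 634.5 + 222.3, so R_B^{BC} = 71.4 kN and R_C = 213 − 71.4 = 141.6 kN.

R_C = 141.6 kN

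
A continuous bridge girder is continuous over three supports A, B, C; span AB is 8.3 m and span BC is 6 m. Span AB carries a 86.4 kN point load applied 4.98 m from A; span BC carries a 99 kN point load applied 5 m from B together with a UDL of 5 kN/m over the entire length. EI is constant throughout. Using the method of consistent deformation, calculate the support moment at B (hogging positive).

Insert a hinge at B; M_B is the redundant, and each span becomes simply supported.
Rotations at B on the released spans (each span's end-slope, ×1/EI):
  span AB: point load 86.4 at a = 4.98: Pab(L + a)/(6LEI) = 380.9/EI
  span BC: point load 99 at a = 5: Pab(L + b)/(6LEI) = 96.25/EI
  span BC: UDL 5: wL³/(24EI) = 45/EI
  relative rotation θ_0 = (380.9 + 141.2)/EI = 522.2/EI
A unit hogging moment at B produces rotation L₁/(3EI) + L₂/(3EI) = 4.767/EI.
Compatibility: M_B·(L₁+L₂)/(3EI) = θ_0, giving M_B = 109.5 kN·m (hogging).

M_B = 109.5 kN·m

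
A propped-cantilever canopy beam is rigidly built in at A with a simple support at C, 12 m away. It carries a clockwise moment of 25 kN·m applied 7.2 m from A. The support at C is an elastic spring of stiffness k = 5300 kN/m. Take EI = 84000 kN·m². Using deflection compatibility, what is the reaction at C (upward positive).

R_C = 2.555 kN

Release the roller at C. Primary structure: cantilever fixed at A.
Free-end deflection of the primary structure under the applied loading (downward +):
  clockwise couple 25 at a = 7.2: M₀a(2L − a)/(2EI) = 1512/EI
Flexibility coefficient — unit upward force at C: δ_{CC} = L³/(3EI) = 576/EI.
With EI = 84000 kN·m²: δ_0 = 0.018 m and δ_{CC} = 0.006857 m/kN.
Compatibility — the spring shortens by R_C/k under the reaction it provides: δ_0 − R_C·δ_{CC} = R_C/k. With 1/k = 0.000189 m/kN, R_C = δ_0 / (δ_{CC} + 1/k) = 0.018 / (0.006857 + 0.000189) = 2.555 kN.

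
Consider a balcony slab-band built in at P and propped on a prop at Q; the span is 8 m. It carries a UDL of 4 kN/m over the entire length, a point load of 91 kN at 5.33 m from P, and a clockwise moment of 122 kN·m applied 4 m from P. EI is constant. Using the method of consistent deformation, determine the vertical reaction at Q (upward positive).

Take the reaction at Q as the redundant and release it; the primary structure is a cantilever fixed at P.
Deflection at Q on the released cantilever, summing each load's contribution:
  UDL 4: wL⁴/(8EI) = 2048/EI
  point load 91 at a = 5.33: Pa²(3L − a)/(6EI) = 8044/EI
  clockwise couple 122 at a = 4: M₀a(2L − a)/(2EI) = 2928/EI
  δ_0 = 13020/EI
Tip deflection under a unit load at Q: L³/(3EI) = 170.7/EI.
The prop prevents deflection at Q: R_Q = δ_0/δ_{QQ} = 13020/170.7 = 76.29 kN.

R_Q = 76.29 kN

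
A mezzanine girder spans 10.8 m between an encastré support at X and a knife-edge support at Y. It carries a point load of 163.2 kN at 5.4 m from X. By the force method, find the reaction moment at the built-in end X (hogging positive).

Choose R_Y as the redundant. The primary structure is the cantilever fixed at X.
Primary-structure tip deflection at Y by superposition:
  point load 163.2 at a = 5.4: Pa²(3L − a)/(6EI) = 21415/EI
Flexibility coefficient — unit upward force at Y: δ_{YY} = L³/(3EI) = 419.9/EI.
The prop prevents deflection at Y: R_Y = δ_0/δ_{YY} = 21415/419.9 = 51 kN.
Moment equilibrium about X: M_X = Σ(load moments about X) − R_Y·L = 881.3 − 51×10.8 = 330.5 kN·m.

M_X = 330.5 kN·m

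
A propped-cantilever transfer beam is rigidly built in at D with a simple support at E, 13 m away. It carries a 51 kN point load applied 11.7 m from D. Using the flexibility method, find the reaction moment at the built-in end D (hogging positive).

Take the reaction at E as the redundant and release it; the primary structure is a cantilever fixed at D.
Free-end deflection of the primary structure under the applied loading (downward +):
  point load 51 at a = 11.7: Pa²(3L − a)/(6EI) = 31765/EI
Flexibility coefficient — unit upward force at E: δ_{EE} = L³/(3EI) = 732.3/EI.
Compatibility at E: δ_0 − R_E·δ_{EE} = 0, so R_E = 31765/732.3 = 43.38 kN.
Moment equilibrium about D: M_D = Σ(load moments about D) − R_E·L = 596.7 − 43.38×13 = 32.82 kN·m.

M_D = 32.82 kN·m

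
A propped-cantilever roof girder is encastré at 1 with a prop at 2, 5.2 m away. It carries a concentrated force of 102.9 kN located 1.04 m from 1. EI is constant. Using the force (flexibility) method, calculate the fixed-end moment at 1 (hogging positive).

Release the roller at 2. Primary structure: cantilever fixed at 1.
Downward deflection at the released point 2 due to the loads:
  point load 102.9 at a = 1.04: Pa²(3L − a)/(6EI) = 270.1/EI
Flexibility coefficient — unit upward force at 2: δ_{22} = L³/(3EI) = 46.87/EI.
The prop prevents deflection at 2: R_2 = δ_0/δ_{22} = 270.1/46.87 = 5.762 kN.
Moment equilibrium about 1: M_1 = Σ(load moments about 1) − R_2·L = 107 − 5.762×5.2 = 77.05 kN·m.

M_1 = 77.05 kN·m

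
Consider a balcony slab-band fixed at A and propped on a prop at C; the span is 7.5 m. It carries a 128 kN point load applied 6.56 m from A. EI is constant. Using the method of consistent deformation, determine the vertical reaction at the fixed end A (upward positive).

Remove the prop at C; the released (primary) structure is a cantilever built in at A.
Primary-structure tip deflection at C by superposition:
  point load 128 at a = 6.56: Pa²(3L − a)/(6EI) = 14634/EI
Flexibility coefficient — unit upward force at C: δ_{CC} = L³/(3EI) = 140.6/EI.
The prop prevents deflection at C: R_C = δ_0/δ_{CC} = 14634/140.6 = 104.1 kN.
Vertical equilibrium: R_A = ΣP − R_C = 128 − 104.1 = 23.94 kN.

R_A = 23.94 kN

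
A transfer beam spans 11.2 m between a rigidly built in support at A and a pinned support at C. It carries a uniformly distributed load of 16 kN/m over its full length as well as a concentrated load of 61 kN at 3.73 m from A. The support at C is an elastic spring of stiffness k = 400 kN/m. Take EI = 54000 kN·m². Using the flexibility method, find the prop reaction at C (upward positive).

Remove the prop at C; the released (primary) structure is a cantilever built in at A.
Primary-structure tip deflection at C by superposition:
  UDL 16: wL⁴/(8EI) = 31470/EI
  point load 61 at a = 3.73: Pa²(3L − a)/(6EI) = 4225/EI
  δ_0 = 35695/EI
Flexibility coefficient — unit upward force at C: δ_{CC} = L³/(3EI) = 468.3/EI.
With EI = 54000 kN·m²: δ_0 = 0.66103 m and δ_{CC} = 0.008672 m/kN.
Compatibility — the spring shortens by R_C/k under the reaction it provides: δ_0 − R_C·δ_{CC} = R_C/k. With 1/k = 0.0025 m/kN, R_C = δ_0 / (δ_{CC} + 1/k) = 0.66103 / (0.008672 + 0.0025) = 59.17 kN.

R_C = 59.17 kN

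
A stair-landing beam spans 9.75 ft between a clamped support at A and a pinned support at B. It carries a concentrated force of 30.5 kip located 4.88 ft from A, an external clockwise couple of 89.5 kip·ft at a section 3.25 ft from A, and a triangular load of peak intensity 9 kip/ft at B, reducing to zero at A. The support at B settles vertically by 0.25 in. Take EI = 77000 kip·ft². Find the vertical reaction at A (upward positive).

Take the reaction at B as the redundant and release it; the primary structure is a cantilever fixed at A.
Primary-structure tip deflection at B by superposition:
  point load 30.5 at a = 4.88: Pa²(3L − a)/(6EI) = 2950/EI
  clockwise couple 89.5 at a = 3.25: M₀a(2L − a)/(2EI) = 2363/EI
  triangular load, peak 9 at the free end: 11w₀L⁴/(120EI) = 7455/EI
  δ_0 = 12769/EI
Tip deflection under a unit load at B: L³/(3EI) = 309/EI.
With EI = 77000 kip·ft²: δ_0 = 0.16583 ft and δ_{BB} = 0.004012 ft/kip.
Compatibility — the beam at B must follow the support down by 0.02083 ft: δ_0 − R_B·δ_{BB} = 0.02083, so R_B = (0.16583 − 0.02083)/0.004012 = 36.14 kip.
Vertical equilibrium: R_A = ΣP − R_B = 74.38 − 36.14 = 38.24 kip.

R_A = 38.24 kip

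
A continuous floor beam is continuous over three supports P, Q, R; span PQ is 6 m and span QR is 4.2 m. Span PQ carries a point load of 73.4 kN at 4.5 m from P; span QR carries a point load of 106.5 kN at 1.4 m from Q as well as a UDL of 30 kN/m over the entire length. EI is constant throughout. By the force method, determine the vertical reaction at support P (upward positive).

Insert a hinge at Q; M_Q is the redundant, and each span becomes simply supported.
End slopes at the hinge Q, treating each span as simply supported:
  span PQ: point load 73.4 at a = 4.5: Pab(L + a)/(6LEI) = 144.5/EI
  span QR: point load 106.5 at a = 1.4: Pab(L + b)/(6LEI) = 116/EI
  span QR: UDL 30: wL³/(24EI) = 92.61/EI
  relative rotation θ_0 = (144.5 + 208.6)/EI = 353.1/EI
A unit hogging moment at Q produces rotation L₁/(3EI) + L₂/(3EI) = 3.4/EI.
Slope continuity at Q: θ_0 = M_Q·3.4/EI, so M_Q = 353.1/3.4 = 103.8 kN·m (hogging).
Span PQ, ΣM about P with M_Q applied at Q: R_Q^{PQ}·6 = 330.3 + 103.8, so R_Q^{PQ} = 72.36 kN and R_P = 73.4 − 72.36 = 1.042 kN.

R_P = 1.042 kN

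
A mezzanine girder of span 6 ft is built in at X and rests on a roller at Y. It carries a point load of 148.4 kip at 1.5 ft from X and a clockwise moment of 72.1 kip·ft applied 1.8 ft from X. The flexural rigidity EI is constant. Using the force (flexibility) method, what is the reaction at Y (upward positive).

Remove the prop at Y; the released (primary) structure is a cantilever built in at X.
Primary-structure tip deflection at Y by superposition:
  point load 148.4 at a = 1.5: Pa²(3L − a)/(6EI) = 918.2/EI
  clockwise couple 72.1 at a = 1.8: M₀a(2L − a)/(2EI) = 661.9/EI
  δ_0 = 1580/EI
Tip deflection under a unit load at Y: L³/(3EI) = 72/EI.
The prop prevents deflection at Y: R_Y = δ_0/δ_{YY} = 1580/72 = 21.95 kip.

R_Y = 21.95 kip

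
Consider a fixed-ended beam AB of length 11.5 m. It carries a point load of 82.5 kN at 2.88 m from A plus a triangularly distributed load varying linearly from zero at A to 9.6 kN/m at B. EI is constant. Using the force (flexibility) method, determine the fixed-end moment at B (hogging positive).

M_B = 108.1 kN·m

Take the two fixed-end moments M_A, M_B as redundants; the released structure is the simple span AB.
End rotations of the released simple span under the applied load (×1/EI):
  at A: point load 82.5 at a = 2.88: Pab(L + b)/(6LEI) = 597.2/EI
  at B: point load 82.5 at a = 2.88: Pab(L + a)/(6LEI) = 426.8/EI
  at A: triangular load, peak 9.6: 7w₀L³/(360EI) = 283.9/EI
  at B: triangular load, peak 9.6: w₀L³/(45EI) = 324.5/EI
  θ_A0 = 881.1/EI,  θ_B0 = 751.3/EI
Flexibility coefficients: a unit moment at one end gives L/(3EI) there and L/(6EI) at the far end, so f₁₁ = f₂₂ = 3.833/EI and f₁₂ = f₂₁ = 1.917/EI.
Compatibility — zero rotation at each built-in end:
  3.833 M_A + 1.917 M_B = 881.1
  1.917 M_A + 3.833 M_B = 751.3
Solving the pair gives M_A = 175.8 kN·m and M_B = 108.1 kN·m (hogging).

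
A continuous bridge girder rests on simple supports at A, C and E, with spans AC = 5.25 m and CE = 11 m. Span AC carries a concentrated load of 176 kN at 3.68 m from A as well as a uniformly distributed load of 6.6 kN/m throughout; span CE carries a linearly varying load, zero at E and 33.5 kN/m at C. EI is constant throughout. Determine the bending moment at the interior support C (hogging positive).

Take M_C as the redundant. Released structure: two simple spans AC and CE with a hinge at C.
Discontinuity in slope at C on the released structure — sum the simple-span end rotations:
  span AC: point load 176 at a = 3.68: Pab(L + a)/(6LEI) = 288.3/EI
  span AC: UDL 6.6: wL³/(24EI) = 39.79/EI
  span CE: triangular load, peak 33.5: w₀L³/(45EI) = 990.9/EI
  relative rotation θ_0 = (328.1 + 990.9)/EI = 1319/EI
A unit hogging moment at C produces rotation L₁/(3EI) + L₂/(3EI) = 5.417/EI.
Slope continuity at C: θ_0 = M_C·5.417/EI, so M_C = 1319/5.417 = 243.5 kN·m (hogging).

M_C = 243.5 kN·m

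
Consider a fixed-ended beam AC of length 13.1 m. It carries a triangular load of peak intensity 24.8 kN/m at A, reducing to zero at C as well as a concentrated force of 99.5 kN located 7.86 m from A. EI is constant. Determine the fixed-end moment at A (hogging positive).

M_A = 337.9 kN·m

Take the two fixed-end moments M_A, M_C as redundants; the released structure is the simple span AC.
End rotations of the released simple span under the applied load (×1/EI):
  at A: triangular load, peak 24.8: w₀L³/(45EI) = 1239/EI
  at C: triangular load, peak 24.8: 7w₀L³/(360EI) = 1084/EI
  at A: point load 99.5 at a = 7.86: Pab(L + b)/(6LEI) = 956.2/EI
  at C: point load 99.5 at a = 7.86: Pab(L + a)/(6LEI) = 1093/EI
  θ_A0 = 2195/EI,  θ_C0 = 2177/EI
Flexibility coefficients: a unit moment at one end gives L/(3EI) there and L/(6EI) at the far end, so f₁₁ = f₂₂ = 4.367/EI and f₁₂ = f₂₁ = 2.183/EI.
Compatibility — zero rotation at each built-in end:
  4.367 M_A + 2.183 M_C = 2195
  2.183 M_A + 4.367 M_C = 2177
Solving the pair gives M_A = 337.9 kN·m and M_C = 329.6 kN·m (hogging).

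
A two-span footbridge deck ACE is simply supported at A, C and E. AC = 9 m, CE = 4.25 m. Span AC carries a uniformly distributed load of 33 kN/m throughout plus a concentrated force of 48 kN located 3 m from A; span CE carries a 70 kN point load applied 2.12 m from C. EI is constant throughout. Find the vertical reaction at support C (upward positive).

Insert a hinge at C; M_C is the redundant, and each span becomes simply supported.
End slopes at the hinge C, treating each span as simply supported:
  span AC: UDL 33: wL³/(24EI) = 1002/EI
  span AC: point load 48 at a = 3: Pab(L + a)/(6LEI) = 192/EI
  span CE: point load 70 at a = 2.12: Pab(L + b)/(6LEI) = 79.08/EI
  relative rotation θ_0 = (1194 + 79.08)/EI = 1273/EI
A unit hogging moment at C produces rotation L₁/(3EI) + L₂/(3EI) = 4.417/EI.
Slope continuity at C: θ_0 = M_C·4.417/EI, so M_C = 1273/4.417 = 288.3 kN·m (hogging).
Span AC, ΣM about A with M_C applied at C: R_C^{AC}·9 = 1480 + 288.3, so R_C^{AC} = 196.5 kN and R_A = 345 − 196.5 = 148.5 kN.
Span CE, ΣM about E: R_C^{CE}·4.25 = 149.1 + 288.3, so R_C^{CE} = 102.9 kN and R_E = 70 − 102.9 = -32.92 kN.
R_C = 196.5 + 102.9 = 299.5 kN.

R_C = 299.5 kN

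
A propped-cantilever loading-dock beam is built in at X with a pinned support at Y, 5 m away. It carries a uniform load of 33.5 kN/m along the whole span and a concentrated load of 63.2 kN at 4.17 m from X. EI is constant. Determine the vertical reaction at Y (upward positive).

R_Y = 110.4 kN

Take the reaction at Y as the redundant and release it; the primary structure is a cantilever fixed at X.
Free-end deflection of the primary structure under the applied loading (downward +):
  UDL 33.5: wL⁴/(8EI) = 2617/EI
  point load 63.2 at a = 4.17: Pa²(3L − a)/(6EI) = 1984/EI
  δ_0 = 4601/EI
Flexibility coefficient — unit upward force at Y: δ_{YY} = L³/(3EI) = 41.67/EI.
Compatibility at Y: δ_0 − R_Y·δ_{YY} = 0, so R_Y = 4601/41.67 = 110.4 kN.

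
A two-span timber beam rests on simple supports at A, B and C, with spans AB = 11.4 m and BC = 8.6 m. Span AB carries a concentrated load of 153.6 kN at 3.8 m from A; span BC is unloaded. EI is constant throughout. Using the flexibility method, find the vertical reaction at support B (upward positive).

R_B = 81.36 kN

Release continuity at B by inserting a hinge; the redundant is the internal moment M_B. The primary structure is two simply-supported spans AB and BC.
Rotations at B on the released spans (each span's end-slope, ×1/EI):
  span AB: point load 153.6 at a = 3.8: Pab(L + a)/(6LEI) = 985.8/EI
  relative rotation θ_0 = (985.8 + 0)/EI = 985.8/EI
A unit hogging moment at B produces rotation L₁/(3EI) + L₂/(3EI) = 6.667/EI.
Compatibility: M_B·(L₁+L₂)/(3EI) = θ_0, giving M_B = 147.9 kN·m (hogging).
Span AB, ΣM about A with M_B applied at B: R_B^{AB}·11.4 = 583.7 + 147.9, so R_B^{AB} = 64.17 kN and R_A = 153.6 − 64.17 = 89.43 kN.
Span BC, ΣM about C: R_B^{BC}·8.6 = 0 + 147.9, so R_B^{BC} = 17.19 kN and R_C = 0 − 17.19 = -17.19 kN.
R_B = 64.17 + 17.19 = 81.36 kN.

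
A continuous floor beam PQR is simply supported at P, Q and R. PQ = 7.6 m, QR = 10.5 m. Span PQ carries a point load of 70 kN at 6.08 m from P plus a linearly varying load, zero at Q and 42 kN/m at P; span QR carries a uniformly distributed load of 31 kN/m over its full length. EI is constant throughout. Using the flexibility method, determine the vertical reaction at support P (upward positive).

R_P = 75.74 kN

Release continuity at Q by inserting a hinge; the redundant is the internal moment M_Q. The primary structure is two simply-supported spans PQ and QR.
End slopes at the hinge Q, treating each span as simply supported:
  span PQ: point load 70 at a = 6.08: Pab(L + a)/(6LEI) = 194.1/EI
  span PQ: triangular load, peak 42: 7w₀L³/(360EI) = 358.5/EI
  span QR: UDL 31: wL³/(24EI) = 1495/EI
  relative rotation θ_0 = (552.6 + 1495)/EI = 2048/EI
A unit hogging moment at Q produces rotation L₁/(3EI) + L₂/(3EI) = 6.033/EI.
Slope continuity at Q: θ_0 = M_Q·6.033/EI, so M_Q = 2048/6.033 = 339.4 kN·m (hogging).
Span PQ, ΣM about P with M_Q applied at Q: R_Q^{PQ}·7.6 = 829.9 + 339.4, so R_Q^{PQ} = 153.9 kN and R_P = 229.6 − 153.9 = 75.74 kN.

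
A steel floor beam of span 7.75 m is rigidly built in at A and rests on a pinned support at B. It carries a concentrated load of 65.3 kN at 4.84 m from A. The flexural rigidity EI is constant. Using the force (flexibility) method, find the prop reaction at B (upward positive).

Release the roller at B. Primary structure: cantilever fixed at A.
Downward deflection at the released point B due to the loads:
  point load 65.3 at a = 4.84: Pa²(3L − a)/(6EI) = 4694/EI
Flexibility coefficient — unit upward force at B: δ_{BB} = L³/(3EI) = 155.2/EI.
Compatibility at B: δ_0 − R_B·δ_{BB} = 0, so R_B = 4694/155.2 = 30.25 kN.

R_B = 30.25 kN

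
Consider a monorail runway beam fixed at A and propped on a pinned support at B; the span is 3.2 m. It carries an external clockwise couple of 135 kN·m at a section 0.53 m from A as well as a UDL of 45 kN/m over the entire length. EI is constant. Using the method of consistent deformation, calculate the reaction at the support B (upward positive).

R_B = 73.23 kN

Remove the prop at B; the released (primary) structure is a cantilever built in at A.
Downward deflection at the released point B due to the loads:
  clockwise couple 135 at a = 0.53: M₀a(2L − a)/(2EI) = 210/EI
  UDL 45: wL⁴/(8EI) = 589.8/EI
  δ_0 = 799.8/EI
Tip deflection under a unit load at B: L³/(3EI) = 10.92/EI.
Compatibility at B: δ_0 − R_B·δ_{BB} = 0, so R_B = 799.8/10.92 = 73.23 kN.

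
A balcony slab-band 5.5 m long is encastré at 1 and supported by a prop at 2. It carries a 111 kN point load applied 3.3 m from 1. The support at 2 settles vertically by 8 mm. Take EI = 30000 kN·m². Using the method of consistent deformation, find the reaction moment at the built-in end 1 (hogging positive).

Take the reaction at 2 as the redundant and release it; the primary structure is a cantilever fixed at 1.
Downward deflection at the released point 2 due to the loads:
  point load 111 at a = 3.3: Pa²(3L − a)/(6EI) = 2659/EI
Tip deflection under a unit load at 2: L³/(3EI) = 55.46/EI.
With EI = 30000 kN·m²: δ_0 = 0.088645 m and δ_{22} = 0.001849 m/kN.
Compatibility — the beam at 2 must follow the support down by 0.008 m: δ_0 − R_2·δ_{22} = 0.008, so R_2 = (0.088645 − 0.008)/0.001849 = 43.62 kN.
Moment equilibrium about 1: M_1 = Σ(load moments about 1) − R_2·L = 366.3 − 43.62×5.5 = 126.4 kN·m.

M_1 = 126.4 kN·m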